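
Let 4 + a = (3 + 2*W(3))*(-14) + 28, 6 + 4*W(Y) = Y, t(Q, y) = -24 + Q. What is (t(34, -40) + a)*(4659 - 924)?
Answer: 48555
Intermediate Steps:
W(Y) = -3/2 + Y/4
a = 3 (a = -4 + ((3 + 2*(-3/2 + (¼)*3))*(-14) + 28) = -4 + ((3 + 2*(-3/2 + ¾))*(-14) + 28) = -4 + ((3 + 2*(-¾))*(-14) + 28) = -4 + ((3 - 3/2)*(-14) + 28) = -4 + ((3/2)*(-14) + 28) = -4 + (-21 + 28) = -4 + 7 = 3)
(t(34, -40) + a)*(4659 - 924) = ((-24 + 34) + 3)*(4659 - 924) = (10 + 3)*3735 = 13*3735 = 48555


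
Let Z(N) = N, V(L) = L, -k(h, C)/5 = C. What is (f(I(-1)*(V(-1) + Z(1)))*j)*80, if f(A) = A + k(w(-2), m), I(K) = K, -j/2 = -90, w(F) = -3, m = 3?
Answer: -216000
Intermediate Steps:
j = 180 (j = -2*(-90) = 180)
k(h, C) = -5*C
f(A) = -15 + A (f(A) = A - 5*3 = A - 15 = -15 + A)
(f(I(-1)*(V(-1) + Z(1)))*j)*80 = ((-15 - (-1 + 1))*180)*80 = ((-15 - 1*0)*180)*80 = ((-15 + 0)*180)*80 = -15*180*80 = -2700*80 = -216000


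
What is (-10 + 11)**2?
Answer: 1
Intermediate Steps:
(-10 + 11)**2 = 1**2 = 1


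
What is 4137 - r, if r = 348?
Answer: 3789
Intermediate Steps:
4137 - r = 4137 - 1*348 = 4137 - 348 = 3789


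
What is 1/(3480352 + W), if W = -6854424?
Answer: -1/3374072 ≈ -2.9638e-7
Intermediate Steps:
1/(3480352 + W) = 1/(3480352 - 6854424) = 1/(-3374072) = -1/3374072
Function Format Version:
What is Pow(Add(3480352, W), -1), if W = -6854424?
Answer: Rational(-1, 3374072) ≈ -2.9638e-7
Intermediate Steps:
Pow(Add(3480352, W), -1) = Pow(Add(3480352, -6854424), -1) = Pow(-3374072, -1) = Rational(-1, 3374072)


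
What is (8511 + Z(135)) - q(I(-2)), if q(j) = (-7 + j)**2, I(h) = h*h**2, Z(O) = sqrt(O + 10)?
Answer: 8286 + sqrt(145) ≈ 8298.0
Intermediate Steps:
Z(O) = sqrt(10 + O)
I(h) = h**3
(8511 + Z(135)) - q(I(-2)) = (8511 + sqrt(10 + 135)) - (-7 + (-2)**3)**2 = (8511 + sqrt(145)) - (-7 - 8)**2 = (8511 + sqrt(145)) - 1*(-15)**2 = (8511 + sqrt(145)) - 1*225 = (8511 + sqrt(145)) - 225 = 8286 + sqrt(145)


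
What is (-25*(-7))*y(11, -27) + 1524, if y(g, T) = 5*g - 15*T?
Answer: 82024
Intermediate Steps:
y(g, T) = -15*T + 5*g
(-25*(-7))*y(11, -27) + 1524 = (-25*(-7))*(-15*(-27) + 5*11) + 1524 = 175*(405 + 55) + 1524 = 175*460 + 1524 = 80500 + 1524 = 82024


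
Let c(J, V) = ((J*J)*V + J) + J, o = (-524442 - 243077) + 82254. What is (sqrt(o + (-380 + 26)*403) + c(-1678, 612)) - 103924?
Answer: 1723091328 + I*sqrt(827927) ≈ 1.7231e+9 + 909.91*I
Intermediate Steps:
o = -685265 (o = -767519 + 82254 = -685265)
c(J, V) = 2*J + V*J**2 (c(J, V) = (J**2*V + J) + J = (V*J**2 + J) + J = (J + V*J**2) + J = 2*J + V*J**2)
(sqrt(o + (-380 + 26)*403) + c(-1678, 612)) - 103924 = (sqrt(-685265 + (-380 + 26)*403) - 1678*(2 - 1678*612)) - 103924 = (sqrt(-685265 - 354*403) - 1678*(2 - 1026936)) - 103924 = (sqrt(-685265 - 142662) - 1678*(-1026934)) - 103924 = (sqrt(-827927) + 1723195252) - 103924 = (I*sqrt(827927) + 1723195252) - 103924 = (1723195252 + I*sqrt(827927)) - 103924 = 1723091328 + I*sqrt(827927)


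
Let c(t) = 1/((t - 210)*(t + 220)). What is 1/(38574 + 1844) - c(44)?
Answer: 42121/885639216 ≈ 4.7560e-5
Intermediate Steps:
c(t) = 1/((-210 + t)*(220 + t))
1/(38574 + 1844) - c(44) = 1/(38574 + 1844) - 1/(-46200 + 44**2 + 10*44) = 1/40418 - 1/(-46200 + 1936 + 440) = 1/40418 - 1/(-43824) = 1/40418 - 1*(-1/43824) = 1/40418 + 1/43824 = 42121/885639216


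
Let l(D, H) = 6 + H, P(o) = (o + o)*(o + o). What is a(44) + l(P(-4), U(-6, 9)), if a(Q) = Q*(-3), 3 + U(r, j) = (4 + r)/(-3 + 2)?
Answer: -127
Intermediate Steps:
U(r, j) = -7 - r (U(r, j) = -3 + (4 + r)/(-3 + 2) = -3 + (4 + r)/(-1) = -3 + (4 + r)*(-1) = -3 + (-4 - r) = -7 - r)
P(o) = 4*o² (P(o) = (2*o)*(2*o) = 4*o²)
a(Q) = -3*Q
a(44) + l(P(-4), U(-6, 9)) = -3*44 + (6 + (-7 - 1*(-6))) = -132 + (6 + (-7 + 6)) = -132 + (6 - 1) = -132 + 5 = -127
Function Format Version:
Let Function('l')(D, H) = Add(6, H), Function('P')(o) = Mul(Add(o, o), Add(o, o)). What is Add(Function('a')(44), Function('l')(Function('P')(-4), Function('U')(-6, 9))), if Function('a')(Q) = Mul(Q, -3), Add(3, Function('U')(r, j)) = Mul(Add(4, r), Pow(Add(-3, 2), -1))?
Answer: -127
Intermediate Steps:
Function('U')(r, j) = Add(-7, Mul(-1, r)) (Function('U')(r, j) = Add(-3, Mul(Add(4, r), Pow(Add(-3, 2), -1))) = Add(-3, Mul(Add(4, r), Pow(-1, -1))) = Add(-3, Mul(Add(4, r), -1)) = Add(-3, Add(-4, Mul(-1, r))) = Add(-7, Mul(-1, r)))
Function('P')(o) = Mul(4, Pow(o, 2)) (Function('P')(o) = Mul(Mul(2, o), Mul(2, o)) = Mul(4, Pow(o, 2)))
Function('a')(Q) = Mul(-3, Q)
Add(Function('a')(44), Function('l')(Function('P')(-4), Function('U')(-6, 9))) = Add(Mul(-3, 44), Add(6, Add(-7, Mul(-1, -6)))) = Add(-132, Add(6, Add(-7, 6))) = Add(-132, Add(6, -1)) = Add(-132, 5) = -127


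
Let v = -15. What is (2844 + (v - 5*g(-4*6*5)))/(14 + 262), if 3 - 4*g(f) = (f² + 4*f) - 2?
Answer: 3517/48 ≈ 73.271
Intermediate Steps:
g(f) = 5/4 - f - f²/4 (g(f) = ¾ - ((f² + 4*f) - 2)/4 = ¾ - (-2 + f² + 4*f)/4 = ¾ + (½ - f - f²/4) = 5/4 - f - f²/4)
(2844 + (v - 5*g(-4*6*5)))/(14 + 262) = (2844 + (-15 - 5*(5/4 - (-4*6)*5 - (-4*6*5)²/4)))/(14 + 262) = (2844 + (-15 - 5*(5/4 - (-24)*5 - (-24*5)²/4)))/276 = (2844 + (-15 - 5*(5/4 - 1*(-120) - ¼*(-120)²)))*(1/276) = (2844 + (-15 - 5*(5/4 + 120 - ¼*14400)))*(1/276) = (2844 + (-15 - 5*(5/4 + 120 - 3600)))*(1/276) = (2844 + (-15 - 5*(-13915/4)))*(1/276) = (2844 + (-15 + 69575/4))*(1/276) = (2844 + 69515/4)*(1/276) = (80891/4)*(1/276) = 3517/48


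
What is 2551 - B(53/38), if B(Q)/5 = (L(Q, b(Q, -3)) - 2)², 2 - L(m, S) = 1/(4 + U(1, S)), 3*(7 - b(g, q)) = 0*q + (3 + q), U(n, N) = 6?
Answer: 51019/20 ≈ 2550.9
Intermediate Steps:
b(g, q) = 6 - q/3 (b(g, q) = 7 - (0*q + (3 + q))/3 = 7 - (0 + (3 + q))/3 = 7 - (3 + q)/3 = 7 + (-1 - q/3) = 6 - q/3)
L(m, S) = 19/10 (L(m, S) = 2 - 1/(4 + 6) = 2 - 1/10 = 2 - 1*⅒ = 2 - ⅒ = 19/10)
B(Q) = 1/20 (B(Q) = 5*(19/10 - 2)² = 5*(-⅒)² = 5*(1/100) = 1/20)
2551 - B(53/38) = 2551 - 1*1/20 = 2551 - 1/20 = 51019/20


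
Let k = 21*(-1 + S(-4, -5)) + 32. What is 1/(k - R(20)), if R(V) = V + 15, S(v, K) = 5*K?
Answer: -1/549 ≈ -0.0018215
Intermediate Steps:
R(V) = 15 + V
k = -514 (k = 21*(-1 + 5*(-5)) + 32 = 21*(-1 - 25) + 32 = 21*(-26) + 32 = -546 + 32 = -514)
1/(k - R(20)) = 1/(-514 - (15 + 20)) = 1/(-514 - 1*35) = 1/(-514 - 35) = 1/(-549) = -1/549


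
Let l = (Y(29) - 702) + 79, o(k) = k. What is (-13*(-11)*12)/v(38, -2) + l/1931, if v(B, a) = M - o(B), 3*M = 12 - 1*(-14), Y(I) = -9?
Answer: -227191/3862 ≈ -58.827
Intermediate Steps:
M = 26/3 (M = (12 - 1*(-14))/3 = (12 + 14)/3 = (1/3)*26 = 26/3 ≈ 8.6667)
l = -632 (l = (-9 - 702) + 79 = -711 + 79 = -632)
v(B, a) = 26/3 - B
(-13*(-11)*12)/v(38, -2) + l/1931 = (-13*(-11)*12)/(26/3 - 1*38) - 632/1931 = (143*12)/(26/3 - 38) - 632*1/1931 = 1716/(-88/3) - 632/1931 = 1716*(-3/88) - 632/1931 = -117/2 - 632/1931 = -227191/3862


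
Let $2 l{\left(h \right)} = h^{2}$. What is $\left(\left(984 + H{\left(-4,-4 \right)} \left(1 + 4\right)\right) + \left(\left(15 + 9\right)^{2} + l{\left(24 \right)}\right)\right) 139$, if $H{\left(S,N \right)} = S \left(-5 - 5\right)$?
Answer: $284672$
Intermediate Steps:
$H{\left(S,N \right)} = - 10 S$ ($H{\left(S,N \right)} = S \left(-10\right) = - 10 S$)
$l{\left(h \right)} = \frac{h^{2}}{2}$
$\left(\left(984 + H{\left(-4,-4 \right)} \left(1 + 4\right)\right) + \left(\left(15 + 9\right)^{2} + l{\left(24 \right)}\right)\right) 139 = \left(\left(984 + \left(-10\right) \left(-4\right) \left(1 + 4\right)\right) + \left(\left(15 + 9\right)^{2} + \frac{24^{2}}{2}\right)\right) 139 = \left(\left(984 + 40 \cdot 5\right) + \left(24^{2} + \frac{1}{2} \cdot 576\right)\right) 139 = \left(\left(984 + 200\right) + \left(576 + 288\right)\right) 139 = \left(1184 + 864\right) 139 = 2048 \cdot 139 = 284672$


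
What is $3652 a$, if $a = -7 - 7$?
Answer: $-51128$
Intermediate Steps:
$a = -14$
$3652 a = 3652 \left(-14\right) = -51128$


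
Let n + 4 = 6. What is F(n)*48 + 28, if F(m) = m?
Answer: 124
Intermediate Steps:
n = 2 (n = -4 + 6 = 2)
F(n)*48 + 28 = 2*48 + 28 = 96 + 28 = 124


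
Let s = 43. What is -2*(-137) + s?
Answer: 317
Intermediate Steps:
-2*(-137) + s = -2*(-137) + 43 = 274 + 43 = 317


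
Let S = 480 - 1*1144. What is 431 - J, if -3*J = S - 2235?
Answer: -1606/3 ≈ -535.33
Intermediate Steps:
S = -664 (S = 480 - 1144 = -664)
J = 2899/3 (J = -(-664 - 2235)/3 = -⅓*(-2899) = 2899/3 ≈ 966.33)
431 - J = 431 - 1*2899/3 = 431 - 2899/3 = -1606/3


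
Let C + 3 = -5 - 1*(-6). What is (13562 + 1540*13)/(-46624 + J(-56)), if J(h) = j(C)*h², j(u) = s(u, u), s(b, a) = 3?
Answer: -16791/18608 ≈ -0.90235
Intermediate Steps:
C = -2 (C = -3 + (-5 - 1*(-6)) = -3 + (-5 + 6) = -3 + 1 = -2)
j(u) = 3
J(h) = 3*h²
(13562 + 1540*13)/(-46624 + J(-56)) = (13562 + 1540*13)/(-46624 + 3*(-56)²) = (13562 + 20020)/(-46624 + 3*3136) = 33582/(-46624 + 9408) = 33582/(-37216) = 33582*(-1/37216) = -16791/18608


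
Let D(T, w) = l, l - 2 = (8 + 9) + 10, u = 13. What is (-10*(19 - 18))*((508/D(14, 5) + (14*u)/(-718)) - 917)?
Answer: 93671540/10411 ≈ 8997.4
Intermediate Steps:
l = 29 (l = 2 + ((8 + 9) + 10) = 2 + (17 + 10) = 2 + 27 = 29)
D(T, w) = 29
(-10*(19 - 18))*((508/D(14, 5) + (14*u)/(-718)) - 917) = (-10*(19 - 18))*((508/29 + (14*13)/(-718)) - 917) = (-10*1)*((508*(1/29) + 182*(-1/718)) - 917) = -10*((508/29 - 91/359) - 917) = -10*(179733/10411 - 917) = -10*(-9367154/10411) = 93671540/10411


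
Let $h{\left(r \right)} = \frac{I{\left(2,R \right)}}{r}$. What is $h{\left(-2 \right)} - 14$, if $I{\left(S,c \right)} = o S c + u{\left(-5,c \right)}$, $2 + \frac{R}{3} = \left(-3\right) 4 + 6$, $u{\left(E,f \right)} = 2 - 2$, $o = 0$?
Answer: $-14$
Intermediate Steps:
$u{\left(E,f \right)} = 0$
$R = -24$ ($R = -6 + 3 \left(\left(-3\right) 4 + 6\right) = -6 + 3 \left(-12 + 6\right) = -6 + 3 \left(-6\right) = -6 - 18 = -24$)
$I{\left(S,c \right)} = 0$ ($I{\left(S,c \right)} = 0 S c + 0 = 0 c + 0 = 0 + 0 = 0$)
$h{\left(r \right)} = 0$ ($h{\left(r \right)} = \frac{0}{r} = 0$)
$h{\left(-2 \right)} - 14 = 0 - 14 = -14$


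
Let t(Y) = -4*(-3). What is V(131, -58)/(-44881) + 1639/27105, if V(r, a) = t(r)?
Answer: 73234699/1216499505 ≈ 0.060201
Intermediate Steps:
t(Y) = 12
V(r, a) = 12
V(131, -58)/(-44881) + 1639/27105 = 12/(-44881) + 1639/27105 = 12*(-1/44881) + 1639*(1/27105) = -12/44881 + 1639/27105 = 73234699/1216499505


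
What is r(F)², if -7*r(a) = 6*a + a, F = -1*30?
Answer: 900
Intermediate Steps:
F = -30
r(a) = -a (r(a) = -(6*a + a)/7 = -a)
r(F)² = (-1*(-30))² = 30² = 900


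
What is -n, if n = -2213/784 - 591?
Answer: 465557/784 ≈ 593.82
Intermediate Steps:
n = -465557/784 (n = -2213*1/784 - 591 = -2213/784 - 591 = -465557/784 ≈ -593.82)
-n = -1*(-465557/784) = 465557/784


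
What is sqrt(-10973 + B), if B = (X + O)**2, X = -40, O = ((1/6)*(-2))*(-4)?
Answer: I*sqrt(85301)/3 ≈ 97.354*I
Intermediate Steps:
O = 4/3 (O = ((1*(1/6))*(-2))*(-4) = ((1/6)*(-2))*(-4) = -1/3*(-4) = 4/3 ≈ 1.3333)
B = 13456/9 (B = (-40 + 4/3)**2 = (-116/3)**2 = 13456/9 ≈ 1495.1)
sqrt(-10973 + B) = sqrt(-10973 + 13456/9) = sqrt(-85301/9) = I*sqrt(85301)/3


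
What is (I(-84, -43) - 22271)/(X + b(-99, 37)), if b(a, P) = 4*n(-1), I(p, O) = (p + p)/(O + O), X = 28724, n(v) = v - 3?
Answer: -957569/1234444 ≈ -0.77571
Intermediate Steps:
n(v) = -3 + v
I(p, O) = p/O (I(p, O) = (2*p)/((2*O)) = (2*p)*(1/(2*O)) = p/O)
b(a, P) = -16 (b(a, P) = 4*(-3 - 1) = 4*(-4) = -16)
(I(-84, -43) - 22271)/(X + b(-99, 37)) = (-84/(-43) - 22271)/(28724 - 16) = (-84*(-1/43) - 22271)/28708 = (84/43 - 22271)*(1/28708) = -957569/43*1/28708 = -957569/1234444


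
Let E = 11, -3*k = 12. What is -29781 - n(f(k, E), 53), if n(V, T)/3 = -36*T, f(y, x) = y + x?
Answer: -24057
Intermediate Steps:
k = -4 (k = -⅓*12 = -4)
f(y, x) = x + y
n(V, T) = -108*T (n(V, T) = 3*(-36*T) = -108*T)
-29781 - n(f(k, E), 53) = -29781 - (-108)*53 = -29781 - 1*(-5724) = -29781 + 5724 = -24057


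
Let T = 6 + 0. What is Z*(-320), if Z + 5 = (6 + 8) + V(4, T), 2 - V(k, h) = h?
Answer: -1600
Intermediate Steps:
T = 6
V(k, h) = 2 - h
Z = 5 (Z = -5 + ((6 + 8) + (2 - 1*6)) = -5 + (14 + (2 - 6)) = -5 + (14 - 4) = -5 + 10 = 5)
Z*(-320) = 5*(-320) = -1600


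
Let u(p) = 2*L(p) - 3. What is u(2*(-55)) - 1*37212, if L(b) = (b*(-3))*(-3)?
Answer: -39195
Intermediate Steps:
L(b) = 9*b (L(b) = -3*b*(-3) = 9*b)
u(p) = -3 + 18*p (u(p) = 2*(9*p) - 3 = 18*p - 3 = -3 + 18*p)
u(2*(-55)) - 1*37212 = (-3 + 18*(2*(-55))) - 1*37212 = (-3 + 18*(-110)) - 37212 = (-3 - 1980) - 37212 = -1983 - 37212 = -39195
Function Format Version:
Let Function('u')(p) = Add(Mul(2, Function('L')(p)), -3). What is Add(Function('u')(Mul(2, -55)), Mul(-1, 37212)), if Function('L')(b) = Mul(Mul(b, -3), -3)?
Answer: -39195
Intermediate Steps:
Function('L')(b) = Mul(9, b) (Function('L')(b) = Mul(Mul(-3, b), -3) = Mul(9, b))
Function('u')(p) = Add(-3, Mul(18, p)) (Function('u')(p) = Add(Mul(2, Mul(9, p)), -3) = Add(Mul(18, p), -3) = Add(-3, Mul(18, p)))
Add(Function('u')(Mul(2, -55)), Mul(-1, 37212)) = Add(Add(-3, Mul(18, Mul(2, -55))), Mul(-1, 37212)) = Add(Add(-3, Mul(18, -110)), -37212) = Add(Add(-3, -1980), -37212) = Add(-1983, -37212) = -39195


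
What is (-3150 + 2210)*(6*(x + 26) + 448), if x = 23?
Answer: -697480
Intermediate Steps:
(-3150 + 2210)*(6*(x + 26) + 448) = (-3150 + 2210)*(6*(23 + 26) + 448) = -940*(6*49 + 448) = -940*(294 + 448) = -940*742 = -697480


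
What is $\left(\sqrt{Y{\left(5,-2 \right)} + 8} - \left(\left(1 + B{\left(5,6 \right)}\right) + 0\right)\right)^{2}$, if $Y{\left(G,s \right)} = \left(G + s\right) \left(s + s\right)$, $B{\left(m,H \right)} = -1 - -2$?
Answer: $- 8 i \approx - 8.0 i$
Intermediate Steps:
$B{\left(m,H \right)} = 1$ ($B{\left(m,H \right)} = -1 + 2 = 1$)
$Y{\left(G,s \right)} = 2 s \left(G + s\right)$ ($Y{\left(G,s \right)} = \left(G + s\right) 2 s = 2 s \left(G + s\right)$)
$\left(\sqrt{Y{\left(5,-2 \right)} + 8} - \left(\left(1 + B{\left(5,6 \right)}\right) + 0\right)\right)^{2} = \left(\sqrt{2 \left(-2\right) \left(5 - 2\right) + 8} - \left(\left(1 + 1\right) + 0\right)\right)^{2} = \left(\sqrt{2 \left(-2\right) 3 + 8} - \left(2 + 0\right)\right)^{2} = \left(\sqrt{-12 + 8} - 2\right)^{2} = \left(\sqrt{-4} - 2\right)^{2} = \left(2 i - 2\right)^{2} = \left(-2 + 2 i\right)^{2}$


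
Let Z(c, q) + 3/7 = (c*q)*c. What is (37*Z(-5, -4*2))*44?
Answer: -2284084/7 ≈ -3.2630e+5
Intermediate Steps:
Z(c, q) = -3/7 + q*c**2 (Z(c, q) = -3/7 + (c*q)*c = -3/7 + q*c**2)
(37*Z(-5, -4*2))*44 = (37*(-3/7 - 4*2*(-5)**2))*44 = (37*(-3/7 - 8*25))*44 = (37*(-3/7 - 200))*44 = (37*(-1403/7))*44 = -51911/7*44 = -2284084/7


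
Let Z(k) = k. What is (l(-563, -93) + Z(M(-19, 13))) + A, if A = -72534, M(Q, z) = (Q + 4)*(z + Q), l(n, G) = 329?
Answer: -72115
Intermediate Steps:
M(Q, z) = (4 + Q)*(Q + z)
(l(-563, -93) + Z(M(-19, 13))) + A = (329 + ((-19)² + 4*(-19) + 4*13 - 19*13)) - 72534 = (329 + (361 - 76 + 52 - 247)) - 72534 = (329 + 90) - 72534 = 419 - 72534 = -72115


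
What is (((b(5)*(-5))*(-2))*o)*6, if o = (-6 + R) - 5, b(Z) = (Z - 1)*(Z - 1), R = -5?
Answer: -15360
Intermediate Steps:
b(Z) = (-1 + Z)² (b(Z) = (-1 + Z)*(-1 + Z) = (-1 + Z)²)
o = -16 (o = (-6 - 5) - 5 = -11 - 5 = -16)
(((b(5)*(-5))*(-2))*o)*6 = ((((-1 + 5)²*(-5))*(-2))*(-16))*6 = (((4²*(-5))*(-2))*(-16))*6 = (((16*(-5))*(-2))*(-16))*6 = (-80*(-2)*(-16))*6 = (160*(-16))*6 = -2560*6 = -15360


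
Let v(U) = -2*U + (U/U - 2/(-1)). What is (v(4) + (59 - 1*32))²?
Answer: 484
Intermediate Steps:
v(U) = 3 - 2*U (v(U) = -2*U + (1 - 2*(-1)) = -2*U + (1 + 2) = -2*U + 3 = 3 - 2*U)
(v(4) + (59 - 1*32))² = ((3 - 2*4) + (59 - 1*32))² = ((3 - 8) + (59 - 32))² = (-5 + 27)² = 22² = 484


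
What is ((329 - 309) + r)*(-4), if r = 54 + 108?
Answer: -728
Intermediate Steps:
r = 162
((329 - 309) + r)*(-4) = ((329 - 309) + 162)*(-4) = (20 + 162)*(-4) = 182*(-4) = -728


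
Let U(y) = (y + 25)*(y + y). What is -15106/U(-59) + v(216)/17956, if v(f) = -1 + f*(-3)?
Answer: -68461781/18009868 ≈ -3.8013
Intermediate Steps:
v(f) = -1 - 3*f
U(y) = 2*y*(25 + y) (U(y) = (25 + y)*(2*y) = 2*y*(25 + y))
-15106/U(-59) + v(216)/17956 = -15106*(-1/(118*(25 - 59))) + (-1 - 3*216)/17956 = -15106/(2*(-59)*(-34)) + (-1 - 648)*(1/17956) = -15106/4012 - 649*1/17956 = -15106*1/4012 - 649/17956 = -7553/2006 - 649/17956 = -68461781/18009868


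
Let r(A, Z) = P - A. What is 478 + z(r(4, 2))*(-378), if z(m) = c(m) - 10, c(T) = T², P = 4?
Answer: 4258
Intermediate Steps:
r(A, Z) = 4 - A
z(m) = -10 + m² (z(m) = m² - 10 = -10 + m²)
478 + z(r(4, 2))*(-378) = 478 + (-10 + (4 - 1*4)²)*(-378) = 478 + (-10 + (4 - 4)²)*(-378) = 478 + (-10 + 0²)*(-378) = 478 + (-10 + 0)*(-378) = 478 - 10*(-378) = 478 + 3780 = 4258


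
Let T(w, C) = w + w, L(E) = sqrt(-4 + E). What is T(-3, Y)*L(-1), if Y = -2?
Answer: -6*I*sqrt(5) ≈ -13.416*I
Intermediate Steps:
T(w, C) = 2*w
T(-3, Y)*L(-1) = (2*(-3))*sqrt(-4 - 1) = -6*I*sqrt(5)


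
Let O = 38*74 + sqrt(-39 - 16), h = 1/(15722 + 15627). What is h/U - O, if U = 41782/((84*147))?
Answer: -1841612422534/654911959 - I*sqrt(55) ≈ -2812.0 - 7.4162*I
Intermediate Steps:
U = 20891/6174 (U = 41782/12348 = 41782*(1/12348) = 20891/6174 ≈ 3.3837)
h = 1/31349 ≈ 3.1899e-5
O = 2812 + I*sqrt(55) (O = 2812 + sqrt(-55) = 2812 + I*sqrt(55) ≈ 2812.0 + 7.4162*I)
h/U - O = 1/(31349*(20891/6174)) - (2812 + I*sqrt(55)) = (1/31349)*(6174/20891) + (-2812 - I*sqrt(55)) = 6174/654911959 + (-2812 - I*sqrt(55)) = -1841612422534/654911959 - I*sqrt(55)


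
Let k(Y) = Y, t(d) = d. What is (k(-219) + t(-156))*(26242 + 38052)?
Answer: -24110250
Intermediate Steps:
(k(-219) + t(-156))*(26242 + 38052) = (-219 - 156)*(26242 + 38052) = -375*64294 = -24110250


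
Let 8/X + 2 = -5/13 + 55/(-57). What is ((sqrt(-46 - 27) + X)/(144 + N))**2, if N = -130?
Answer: (2964 - 1241*I*sqrt(73))**2/301855876 ≈ -0.34334 - 0.20823*I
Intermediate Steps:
X = -2964/1241 (X = 8/(-2 + (-5/13 + 55/(-57))) = 8/(-2 + (-5*1/13 + 55*(-1/57))) = 8/(-2 + (-5/13 - 55/57)) = 8/(-2 - 1000/741) = 8/(-2482/741) = 8*(-741/2482) = -2964/1241 ≈ -2.3884)
((sqrt(-46 - 27) + X)/(144 + N))**2 = ((sqrt(-46 - 27) - 2964/1241)/(144 - 130))**2 = ((sqrt(-73) - 2964/1241)/14)**2 = ((I*sqrt(73) - 2964/1241)*(1/14))**2 = ((-2964/1241 + I*sqrt(73))*(1/14))**2 = (-1482/8687 + I*sqrt(73)/14)**2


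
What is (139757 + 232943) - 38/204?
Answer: 38015381/102 ≈ 3.7270e+5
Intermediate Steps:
(139757 + 232943) - 38/204 = 372700 - 38/204 = 372700 - 1*19/102 = 372700 - 19/102 = 38015381/102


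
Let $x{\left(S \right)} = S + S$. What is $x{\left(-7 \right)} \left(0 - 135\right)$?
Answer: $1890$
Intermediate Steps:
$x{\left(S \right)} = 2 S$
$x{\left(-7 \right)} \left(0 - 135\right) = 2 \left(-7\right) \left(0 - 135\right) = \left(-14\right) \left(-135\right) = 1890$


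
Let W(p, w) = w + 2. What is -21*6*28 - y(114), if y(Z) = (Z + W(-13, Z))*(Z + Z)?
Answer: -55968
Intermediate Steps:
W(p, w) = 2 + w
y(Z) = 2*Z*(2 + 2*Z) (y(Z) = (Z + (2 + Z))*(Z + Z) = (2 + 2*Z)*(2*Z) = 2*Z*(2 + 2*Z))
-21*6*28 - y(114) = -21*6*28 - 4*114*(1 + 114) = -126*28 - 4*114*115 = -3528 - 1*52440 = -3528 - 52440 = -55968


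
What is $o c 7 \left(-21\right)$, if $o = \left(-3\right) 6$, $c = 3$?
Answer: $7938$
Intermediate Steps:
$o = -18$
$o c 7 \left(-21\right) = - 18 \cdot 3 \cdot 7 \left(-21\right) = \left(-18\right) 21 \left(-21\right) = \left(-378\right) \left(-21\right) = 7938$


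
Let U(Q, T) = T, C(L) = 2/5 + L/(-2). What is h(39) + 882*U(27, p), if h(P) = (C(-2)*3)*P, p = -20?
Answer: -87381/5 ≈ -17476.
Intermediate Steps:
C(L) = ⅖ - L/2 (C(L) = 2*(⅕) + L*(-½) = ⅖ - L/2)
h(P) = 21*P/5 (h(P) = ((⅖ - ½*(-2))*3)*P = ((⅖ + 1)*3)*P = ((7/5)*3)*P = 21*P/5)
h(39) + 882*U(27, p) = (21/5)*39 + 882*(-20) = 819/5 - 17640 = -87381/5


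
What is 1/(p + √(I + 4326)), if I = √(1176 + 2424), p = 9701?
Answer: 9701/94105015 - √4386/94105015 ≈ 0.00010238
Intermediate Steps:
I = 60 (I = √3600 = 60)
1/(p + √(I + 4326)) = 1/(9701 + √(60 + 4326)) = 1/(9701 + √4386)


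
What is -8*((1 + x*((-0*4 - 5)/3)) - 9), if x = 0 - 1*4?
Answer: 32/3 ≈ 10.667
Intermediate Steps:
x = -4 (x = 0 - 4 = -4)
-8*((1 + x*((-0*4 - 5)/3)) - 9) = -8*((1 - 4*(-0*4 - 5)/3) - 9) = -8*((1 - 4*(-3*0 - 5)/3) - 9) = -8*((1 - 4*(0 - 5)/3) - 9) = -8*((1 - (-20)/3) - 9) = -8*((1 - 4*(-5/3)) - 9) = -8*((1 + 20/3) - 9) = -8*(23/3 - 9) = -8*(-4/3) = 32/3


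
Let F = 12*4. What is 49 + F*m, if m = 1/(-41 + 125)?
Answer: 347/7 ≈ 49.571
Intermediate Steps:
m = 1/84 ≈ 0.011905
F = 48
49 + F*m = 49 + 48*(1/84) = 49 + 4/7 = 347/7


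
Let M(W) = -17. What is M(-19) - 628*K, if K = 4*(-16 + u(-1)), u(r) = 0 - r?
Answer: 37663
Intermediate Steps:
u(r) = -r
K = -60 (K = 4*(-16 - 1*(-1)) = 4*(-16 + 1) = 4*(-15) = -60)
M(-19) - 628*K = -17 - 628*(-60) = -17 + 37680 = 37663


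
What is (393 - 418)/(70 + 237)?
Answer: -25/307 ≈ -0.081433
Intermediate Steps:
(393 - 418)/(70 + 237) = -25/307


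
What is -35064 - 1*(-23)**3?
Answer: -22897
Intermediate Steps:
-35064 - 1*(-23)**3 = -35064 - 1*(-12167) = -35064 + 12167 = -22897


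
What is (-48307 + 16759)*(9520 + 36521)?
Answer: -1452501468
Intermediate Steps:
(-48307 + 16759)*(9520 + 36521) = -31548*46041 = -1452501468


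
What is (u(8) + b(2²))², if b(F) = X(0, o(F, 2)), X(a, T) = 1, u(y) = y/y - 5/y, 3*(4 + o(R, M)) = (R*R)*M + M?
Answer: 121/64 ≈ 1.8906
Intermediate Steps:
o(R, M) = -4 + M/3 + M*R²/3 (o(R, M) = -4 + ((R*R)*M + M)/3 = -4 + (R²*M + M)/3 = -4 + (M*R² + M)/3 = -4 + (M + M*R²)/3 = -4 + (M/3 + M*R²/3) = -4 + M/3 + M*R²/3)
u(y) = 1 - 5/y
b(F) = 1
(u(8) + b(2²))² = ((-5 + 8)/8 + 1)² = ((⅛)*3 + 1)² = (3/8 + 1)² = (11/8)² = 121/64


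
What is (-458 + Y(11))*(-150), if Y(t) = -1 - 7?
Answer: 69900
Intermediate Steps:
Y(t) = -8
(-458 + Y(11))*(-150) = (-458 - 8)*(-150) = -466*(-150) = 69900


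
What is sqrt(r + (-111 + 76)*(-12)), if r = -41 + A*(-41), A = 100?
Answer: 61*I ≈ 61.0*I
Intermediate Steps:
r = -4141 (r = -41 + 100*(-41) = -41 - 4100 = -4141)
sqrt(r + (-111 + 76)*(-12)) = sqrt(-4141 + (-111 + 76)*(-12)) = sqrt(-4141 - 35*(-12)) = sqrt(-4141 + 420) = sqrt(-3721) = 61*I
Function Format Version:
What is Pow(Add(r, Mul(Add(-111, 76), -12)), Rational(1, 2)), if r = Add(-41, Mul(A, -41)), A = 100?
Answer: Mul(61, I) ≈ Mul(61.000, I)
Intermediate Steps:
r = -4141 (r = Add(-41, Mul(100, -41)) = Add(-41, -4100) = -4141)
Pow(Add(r, Mul(Add(-111, 76), -12)), Rational(1, 2)) = Pow(Add(-4141, Mul(Add(-111, 76), -12)), Rational(1, 2)) = Pow(Add(-4141, Mul(-35, -12)), Rational(1, 2)) = Pow(Add(-4141, 420), Rational(1, 2)) = Pow(-3721, Rational(1, 2)) = Mul(61, I)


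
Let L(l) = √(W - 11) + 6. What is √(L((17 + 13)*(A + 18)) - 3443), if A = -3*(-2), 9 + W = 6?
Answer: √(-3437 + I*√14) ≈ 0.0319 + 58.626*I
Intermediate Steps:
W = -3 (W = -9 + 6 = -3)
A = 6
L(l) = 6 + I*√14 (L(l) = √(-3 - 11) + 6 = √(-14) + 6 = I*√14 + 6 = 6 + I*√14)
√(L((17 + 13)*(A + 18)) - 3443) = √((6 + I*√14) - 3443) = √(-3437 + I*√14)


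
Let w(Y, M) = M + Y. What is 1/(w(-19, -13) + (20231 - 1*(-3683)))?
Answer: 1/23882 ≈ 4.1873e-5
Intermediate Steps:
1/(w(-19, -13) + (20231 - 1*(-3683))) = 1/((-13 - 19) + (20231 - 1*(-3683))) = 1/(-32 + (20231 + 3683)) = 1/(-32 + 23914) = 1/23882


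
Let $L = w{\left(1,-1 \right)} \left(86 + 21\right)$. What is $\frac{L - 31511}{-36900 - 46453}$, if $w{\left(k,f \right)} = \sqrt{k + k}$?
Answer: $\frac{31511}{83353} - \frac{\sqrt{2}}{779} \approx 0.37623$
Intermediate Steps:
$w{\left(k,f \right)} = \sqrt{2} \sqrt{k}$ ($w{\left(k,f \right)} = \sqrt{2 k} = \sqrt{2} \sqrt{k}$)
$L = 107 \sqrt{2}$ ($L = \sqrt{2} \sqrt{1} \left(86 + 21\right) = \sqrt{2} \cdot 1 \cdot 107 = \sqrt{2} \cdot 107 = 107 \sqrt{2} \approx 151.32$)
$\frac{L - 31511}{-36900 - 46453} = \frac{107 \sqrt{2} - 31511}{-36900 - 46453} = \frac{-31511 + 107 \sqrt{2}}{-83353} = \left(-31511 + 107 \sqrt{2}\right) \left(- \frac{1}{83353}\right) = \frac{31511}{83353} - \frac{\sqrt{2}}{779}$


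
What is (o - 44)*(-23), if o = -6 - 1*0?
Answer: 1150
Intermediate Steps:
o = -6 (o = -6 + 0 = -6)
(o - 44)*(-23) = (-6 - 44)*(-23) = -50*(-23) = 1150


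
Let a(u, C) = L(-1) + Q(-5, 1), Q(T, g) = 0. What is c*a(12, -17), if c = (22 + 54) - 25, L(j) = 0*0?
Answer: 0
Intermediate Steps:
L(j) = 0
a(u, C) = 0 (a(u, C) = 0 + 0 = 0)
c = 51 (c = 76 - 25 = 51)
c*a(12, -17) = 51*0 = 0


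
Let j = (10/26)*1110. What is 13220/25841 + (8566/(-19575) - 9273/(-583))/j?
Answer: 81511539299291/148792122686250 ≈ 0.54782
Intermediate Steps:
j = 5550/13 (j = (10*(1/26))*1110 = (5/13)*1110 = 5550/13 ≈ 426.92)
13220/25841 + (8566/(-19575) - 9273/(-583))/j = 13220/25841 + (8566/(-19575) - 9273/(-583))/(5550/13) = 13220*(1/25841) + (8566*(-1/19575) - 9273*(-1/583))*(13/5550) = 13220/25841 + (-8566/19575 + 843/53)*(13/5550) = 13220/25841 + (16047727/1037475)*(13/5550) = 13220/25841 + 208620451/5757986250 = 81511539299291/148792122686250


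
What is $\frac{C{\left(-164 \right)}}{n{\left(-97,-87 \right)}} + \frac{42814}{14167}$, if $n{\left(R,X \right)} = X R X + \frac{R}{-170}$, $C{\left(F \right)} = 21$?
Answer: $\frac{5343680918192}{1768221705071} \approx 3.0221$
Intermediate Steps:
$n{\left(R,X \right)} = - \frac{R}{170} + R X^{2}$ ($n{\left(R,X \right)} = R X X + R \left(- \frac{1}{170}\right) = R X^{2} - \frac{R}{170} = - \frac{R}{170} + R X^{2}$)
$\frac{C{\left(-164 \right)}}{n{\left(-97,-87 \right)}} + \frac{42814}{14167} = \frac{21}{\left(-97\right) \left(- \frac{1}{170} + \left(-87\right)^{2}\right)} + \frac{42814}{14167} = \frac{21}{\left(-97\right) \left(- \frac{1}{170} + 7569\right)} + 42814 \cdot \frac{1}{14167} = \frac{21}{\left(-97\right) \frac{1286729}{170}} + \frac{42814}{14167} = \frac{21}{- \frac{124812713}{170}} + \frac{42814}{14167} = 21 \left(- \frac{170}{124812713}\right) + \frac{42814}{14167} = - \frac{3570}{124812713} + \frac{42814}{14167} = \frac{5343680918192}{1768221705071}$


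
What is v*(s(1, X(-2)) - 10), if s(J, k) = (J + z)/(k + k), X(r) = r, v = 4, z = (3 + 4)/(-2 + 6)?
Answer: -171/4 ≈ -42.750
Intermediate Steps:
z = 7/4 ≈ 1.7500
s(J, k) = (7/4 + J)/(2*k) (s(J, k) = (J + 7/4)/(k + k) = (7/4 + J)/((2*k)) = (7/4 + J)*(1/(2*k)) = (7/4 + J)/(2*k))
v*(s(1, X(-2)) - 10) = 4*((⅛)*(7 + 4*1)/(-2) - 10) = 4*((⅛)*(-½)*(7 + 4) - 10) = 4*((⅛)*(-½)*11 - 10) = 4*(-11/16 - 10) = 4*(-171/16) = -171/4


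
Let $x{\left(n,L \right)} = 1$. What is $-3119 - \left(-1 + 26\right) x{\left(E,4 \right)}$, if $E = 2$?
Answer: $-3144$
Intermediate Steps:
$-3119 - \left(-1 + 26\right) x{\left(E,4 \right)} = -3119 - \left(-1 + 26\right) 1 = -3119 - 25 \cdot 1 = -3119 - 25 = -3144$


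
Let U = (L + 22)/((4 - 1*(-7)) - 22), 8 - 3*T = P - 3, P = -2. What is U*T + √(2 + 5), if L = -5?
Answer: -221/33 + √7 ≈ -4.0512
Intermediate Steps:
T = 13/3 (T = 8/3 - (-2 - 3)/3 = 8/3 - ⅓*(-5) = 8/3 + 5/3 = 13/3 ≈ 4.3333)
U = -17/11 (U = (-5 + 22)/((4 - 1*(-7)) - 22) = 17/((4 + 7) - 22) = 17/(11 - 22) = 17/(-11) = 17*(-1/11) = -17/11 ≈ -1.5455)
U*T + √(2 + 5) = -17/11*13/3 + √(2 + 5) = -221/33 + √7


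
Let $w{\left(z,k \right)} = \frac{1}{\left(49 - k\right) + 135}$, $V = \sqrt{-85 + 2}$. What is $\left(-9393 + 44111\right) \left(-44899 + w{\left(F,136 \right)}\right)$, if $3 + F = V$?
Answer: $- \frac{37411266209}{24} \approx -1.5588 \cdot 10^{9}$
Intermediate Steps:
$V = i \sqrt{83}$ ($V = \sqrt{-83} = i \sqrt{83} \approx 9.1104 i$)
$F = -3 + i \sqrt{83} \approx -3.0 + 9.1104 i$
$w{\left(z,k \right)} = \frac{1}{184 - k}$
$\left(-9393 + 44111\right) \left(-44899 + w{\left(F,136 \right)}\right) = \left(-9393 + 44111\right) \left(-44899 - \frac{1}{-184 + 136}\right) = 34718 \left(-44899 - \frac{1}{-48}\right) = 34718 \left(-44899 - - \frac{1}{48}\right) = 34718 \left(-44899 + \frac{1}{48}\right) = 34718 \left(- \frac{2155151}{48}\right) = - \frac{37411266209}{24}$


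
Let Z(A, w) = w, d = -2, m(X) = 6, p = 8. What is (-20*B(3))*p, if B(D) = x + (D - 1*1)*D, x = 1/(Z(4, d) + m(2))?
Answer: -1000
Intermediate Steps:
x = ¼ (x = 1/(-2 + 6) = 1/4 = ¼ ≈ 0.25000)
B(D) = ¼ + D*(-1 + D) (B(D) = ¼ + (D - 1*1)*D = ¼ + (D - 1)*D = ¼ + (-1 + D)*D = ¼ + D*(-1 + D))
(-20*B(3))*p = -20*(¼ + 3² - 1*3)*8 = -20*(¼ + 9 - 3)*8 = -20*25/4*8 = -125*8 = -1000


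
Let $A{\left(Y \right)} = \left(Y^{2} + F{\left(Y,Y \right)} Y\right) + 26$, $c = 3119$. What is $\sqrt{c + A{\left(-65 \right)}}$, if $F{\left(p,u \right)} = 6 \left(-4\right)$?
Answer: $\sqrt{8930} \approx 94.499$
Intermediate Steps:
$F{\left(p,u \right)} = -24$
$A{\left(Y \right)} = 26 + Y^{2} - 24 Y$ ($A{\left(Y \right)} = \left(Y^{2} - 24 Y\right) + 26 = 26 + Y^{2} - 24 Y$)
$\sqrt{c + A{\left(-65 \right)}} = \sqrt{3119 + \left(26 + \left(-65\right)^{2} - -1560\right)} = \sqrt{3119 + \left(26 + 4225 + 1560\right)} = \sqrt{3119 + 5811} = \sqrt{8930}$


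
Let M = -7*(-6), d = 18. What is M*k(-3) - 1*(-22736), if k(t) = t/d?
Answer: 22729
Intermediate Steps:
k(t) = t/18
M = 42
M*k(-3) - 1*(-22736) = 42*((1/18)*(-3)) - 1*(-22736) = 42*(-1/6) + 22736 = -7 + 22736 = 22729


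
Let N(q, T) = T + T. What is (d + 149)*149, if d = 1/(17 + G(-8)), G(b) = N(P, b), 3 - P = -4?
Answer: 22350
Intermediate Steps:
P = 7 (P = 3 - 1*(-4) = 3 + 4 = 7)
N(q, T) = 2*T
G(b) = 2*b
d = 1 (d = 1/(17 + 2*(-8)) = 1/(17 - 16) = 1/1 = 1)
(d + 149)*149 = (1 + 149)*149 = 150*149 = 22350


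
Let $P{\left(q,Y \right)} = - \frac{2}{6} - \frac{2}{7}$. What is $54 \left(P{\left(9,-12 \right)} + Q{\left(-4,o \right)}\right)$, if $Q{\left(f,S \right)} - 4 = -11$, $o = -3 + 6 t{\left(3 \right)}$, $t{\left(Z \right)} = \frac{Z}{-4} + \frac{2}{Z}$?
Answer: $- \frac{2880}{7} \approx -411.43$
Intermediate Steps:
$P{\left(q,Y \right)} = - \frac{13}{21}$ ($P{\left(q,Y \right)} = \left(-2\right) \frac{1}{6} - \frac{2}{7} = - \frac{1}{3} - \frac{2}{7} = - \frac{13}{21}$)
$t{\left(Z \right)} = \frac{2}{Z} - \frac{Z}{4}$ ($t{\left(Z \right)} = Z \left(- \frac{1}{4}\right) + \frac{2}{Z} = - \frac{Z}{4} + \frac{2}{Z} = \frac{2}{Z} - \frac{Z}{4}$)
$o = - \frac{7}{2}$ ($o = -3 + 6 \left(\frac{2}{3} - \frac{3}{4}\right) = -3 + 6 \left(- \frac{1}{12}\right) = -3 - \frac{1}{2} = - \frac{7}{2} \approx -3.5$)
$Q{\left(f,S \right)} = -7$ ($Q{\left(f,S \right)} = 4 - 11 = -7$)
$54 \left(P{\left(9,-12 \right)} + Q{\left(-4,o \right)}\right) = 54 \left(- \frac{13}{21} - 7\right) = 54 \left(- \frac{160}{21}\right) = - \frac{2880}{7}$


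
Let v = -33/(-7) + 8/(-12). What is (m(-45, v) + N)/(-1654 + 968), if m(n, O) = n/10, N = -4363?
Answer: 8735/1372 ≈ 6.3666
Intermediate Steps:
v = 85/21 (v = -33*(-1/7) + 8*(-1/12) = 33/7 - 2/3 = 85/21 ≈ 4.0476)
m(n, O) = n/10 (m(n, O) = n*(1/10) = n/10)
(m(-45, v) + N)/(-1654 + 968) = ((1/10)*(-45) - 4363)/(-1654 + 968) = (-9/2 - 4363)/(-686) = -8735/2*(-1/686) = 8735/1372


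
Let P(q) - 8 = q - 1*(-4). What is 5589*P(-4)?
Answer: 44712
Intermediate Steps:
P(q) = 12 + q (P(q) = 8 + (q - 1*(-4)) = 8 + (q + 4) = 8 + (4 + q) = 12 + q)
5589*P(-4) = 5589*(12 - 4) = 5589*8 = 44712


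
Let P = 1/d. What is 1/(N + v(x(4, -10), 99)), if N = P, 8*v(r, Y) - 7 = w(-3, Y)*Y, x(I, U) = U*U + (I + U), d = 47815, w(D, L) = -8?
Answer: -382520/37534767 ≈ -0.010191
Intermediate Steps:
x(I, U) = I + U + U² (x(I, U) = U² + (I + U) = I + U + U²)
v(r, Y) = 7/8 - Y (v(r, Y) = 7/8 + (-8*Y)/8 = 7/8 - Y)
P = 1/47815 ≈ 2.0914e-5
N = 1/47815 ≈ 2.0914e-5
1/(N + v(x(4, -10), 99)) = 1/(1/47815 + (7/8 - 1*99)) = 1/(1/47815 + (7/8 - 99)) = 1/(1/47815 - 785/8) = 1/(-37534767/382520) = -382520/37534767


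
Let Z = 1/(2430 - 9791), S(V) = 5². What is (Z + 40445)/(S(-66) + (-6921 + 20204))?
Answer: 24809637/8163349 ≈ 3.0392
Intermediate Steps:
S(V) = 25
Z = -1/7361 (Z = 1/(-7361) = -1/7361 ≈ -0.00013585)
(Z + 40445)/(S(-66) + (-6921 + 20204)) = (-1/7361 + 40445)/(25 + (-6921 + 20204)) = 297715644/(7361*(25 + 13283)) = (297715644/7361)/13308 = (297715644/7361)*(1/13308) = 24809637/8163349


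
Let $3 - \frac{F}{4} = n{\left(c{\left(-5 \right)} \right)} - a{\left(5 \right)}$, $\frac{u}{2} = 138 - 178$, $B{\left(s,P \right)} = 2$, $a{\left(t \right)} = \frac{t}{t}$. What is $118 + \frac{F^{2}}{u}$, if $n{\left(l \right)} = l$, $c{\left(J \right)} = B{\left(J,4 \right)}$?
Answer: $\frac{586}{5} \approx 117.2$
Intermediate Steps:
$a{\left(t \right)} = 1$
$u = -80$ ($u = 2 \left(138 - 178\right) = 2 \left(-40\right) = -80$)
$c{\left(J \right)} = 2$
$F = 8$ ($F = 12 - 4 \left(2 - 1\right) = 12 - 4 = 8$)
$118 + \frac{F^{2}}{u} = 118 + \frac{8^{2}}{-80} = 118 - \frac{4}{5} = \frac{586}{5}$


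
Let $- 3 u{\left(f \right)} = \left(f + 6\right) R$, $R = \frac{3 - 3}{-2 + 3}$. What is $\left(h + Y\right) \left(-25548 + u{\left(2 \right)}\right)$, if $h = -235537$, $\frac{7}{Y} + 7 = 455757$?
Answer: $\frac{1371237647429082}{227875} \approx 6.0175 \cdot 10^{9}$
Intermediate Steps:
$Y = \frac{7}{455750}$ ($Y = \frac{7}{-7 + 455757} = \frac{7}{455750} \approx 1.5359 \cdot 10^{-5}$)
$R = 0$ ($R = \frac{0}{1} = 0 \cdot 1 = 0$)
$u{\left(f \right)} = 0$ ($u{\left(f \right)} = - \frac{\left(f + 6\right) 0}{3} = - \frac{\left(6 + f\right) 0}{3} = \left(- \frac{1}{3}\right) 0 = 0$)
$\left(h + Y\right) \left(-25548 + u{\left(2 \right)}\right) = \left(-235537 + \frac{7}{455750}\right) \left(-25548 + 0\right) = \left(- \frac{107345987743}{455750}\right) \left(-25548\right) = \frac{1371237647429082}{227875}$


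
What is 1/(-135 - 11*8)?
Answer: -1/223 ≈ -0.0044843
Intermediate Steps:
1/(-135 - 11*8) = 1/(-135 - 88) = 1/(-223) = -1/223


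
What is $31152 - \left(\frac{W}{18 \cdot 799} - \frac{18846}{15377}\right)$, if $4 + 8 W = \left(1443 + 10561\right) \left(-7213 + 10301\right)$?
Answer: $\frac{4545565723267}{147434676} \approx 30831.0$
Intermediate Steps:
$W = \frac{9267087}{2}$ ($W = - \frac{1}{2} + \frac{\left(1443 + 10561\right) \left(-7213 + 10301\right)}{8} = - \frac{1}{2} + \frac{12004 \cdot 3088}{8} = - \frac{1}{2} + \frac{1}{8} \cdot 37068352 = - \frac{1}{2} + 4633544 = \frac{9267087}{2} \approx 4.6335 \cdot 10^{6}$)
$31152 - \left(\frac{W}{18 \cdot 799} - \frac{18846}{15377}\right) = 31152 - \left(\frac{9267087}{2 \cdot 18 \cdot 799} - \frac{18846}{15377}\right) = 31152 - \left(\frac{9267087}{2 \cdot 14382} - \frac{18846}{15377}\right) = 31152 - \left(\frac{9267087}{2} \cdot \frac{1}{14382} - \frac{18846}{15377}\right) = 31152 - \left(\frac{3089029}{9588} - \frac{18846}{15377}\right) = 31152 - \frac{47319303485}{147434676} = \frac{4545565723267}{147434676}$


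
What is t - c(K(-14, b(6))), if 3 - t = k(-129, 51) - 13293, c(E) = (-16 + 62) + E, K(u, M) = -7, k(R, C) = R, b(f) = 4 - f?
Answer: 13386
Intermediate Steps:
c(E) = 46 + E
t = 13425 (t = 3 - (-129 - 13293) = 3 - 1*(-13422) = 3 + 13422 = 13425)
t - c(K(-14, b(6))) = 13425 - (46 - 7) = 13425 - 1*39 = 13425 - 39 = 13386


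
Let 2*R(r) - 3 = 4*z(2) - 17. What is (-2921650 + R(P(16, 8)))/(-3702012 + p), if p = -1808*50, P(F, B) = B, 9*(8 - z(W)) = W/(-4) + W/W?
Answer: 13147385/17065854 ≈ 0.77039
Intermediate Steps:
z(W) = 71/9 + W/36 (z(W) = 8 - (W/(-4) + W/W)/9 = 8 - (W*(-¼) + 1)/9 = 8 - (-W/4 + 1)/9 = 8 - (1 - W/4)/9 = 8 + (-⅑ + W/36) = 71/9 + W/36)
R(r) = 80/9 (R(r) = 3/2 + (4*(71/9 + (1/36)*2) - 17)/2 = 3/2 + (4*(71/9 + 1/18) - 17)/2 = 3/2 + (4*(143/18) - 17)/2 = 3/2 + (286/9 - 17)/2 = 3/2 + (½)*(133/9) = 3/2 + 133/18 = 80/9)
p = -90400
(-2921650 + R(P(16, 8)))/(-3702012 + p) = (-2921650 + 80/9)/(-3702012 - 90400) = -26294770/9/(-3792412) = -26294770/9*(-1/3792412) = 13147385/17065854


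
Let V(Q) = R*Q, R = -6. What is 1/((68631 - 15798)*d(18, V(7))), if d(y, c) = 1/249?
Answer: 83/17611 ≈ 0.0047130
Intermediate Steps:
V(Q) = -6*Q
d(y, c) = 1/249
1/((68631 - 15798)*d(18, V(7))) = 1/((68631 - 15798)*(1/249)) = 249/52833 = (1/52833)*249 = 83/17611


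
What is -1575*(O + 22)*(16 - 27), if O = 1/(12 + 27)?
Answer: 4960725/13 ≈ 3.8159e+5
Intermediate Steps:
O = 1/39 ≈ 0.025641
-1575*(O + 22)*(16 - 27) = -1575*(1/39 + 22)*(16 - 27) = -450975*(-11)/13 = -1575*(-9449/39) = 4960725/13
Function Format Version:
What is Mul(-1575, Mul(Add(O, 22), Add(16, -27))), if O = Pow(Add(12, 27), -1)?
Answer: Rational(4960725, 13) ≈ 3.8159e+5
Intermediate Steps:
O = Rational(1, 39) (O = Pow(39, -1) = Rational(1, 39) ≈ 0.025641)
Mul(-1575, Mul(Add(O, 22), Add(16, -27))) = Mul(-1575, Mul(Add(Rational(1, 39), 22), Add(16, -27))) = Mul(-1575, Mul(Rational(859, 39), -11)) = Mul(-1575, Rational(-9449, 39)) = Rational(4960725, 13)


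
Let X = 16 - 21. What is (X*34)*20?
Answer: -3400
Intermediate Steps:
X = -5
(X*34)*20 = -5*34*20 = -170*20 = -3400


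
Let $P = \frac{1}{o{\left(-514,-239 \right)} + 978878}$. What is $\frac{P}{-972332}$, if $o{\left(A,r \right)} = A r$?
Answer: $- \frac{1}{1071241500368} \approx -9.335 \cdot 10^{-13}$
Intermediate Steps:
$P = \frac{1}{1101724}$ ($P = \frac{1}{\left(-514\right) \left(-239\right) + 978878} = \frac{1}{122846 + 978878} = \frac{1}{1101724} \approx 9.0767 \cdot 10^{-7}$)
$\frac{P}{-972332} = \frac{1}{1101724 \left(-972332\right)} = \frac{1}{1101724} \left(- \frac{1}{972332}\right) = - \frac{1}{1071241500368}$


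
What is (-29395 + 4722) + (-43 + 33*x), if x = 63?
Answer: -22637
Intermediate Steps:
(-29395 + 4722) + (-43 + 33*x) = (-29395 + 4722) + (-43 + 33*63) = -24673 + (-43 + 2079) = -24673 + 2036 = -22637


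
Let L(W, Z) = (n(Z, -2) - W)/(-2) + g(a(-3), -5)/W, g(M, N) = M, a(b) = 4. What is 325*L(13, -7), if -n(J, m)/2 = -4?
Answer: 1825/2 ≈ 912.50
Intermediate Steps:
n(J, m) = 8 (n(J, m) = -2*(-4) = 8)
L(W, Z) = -4 + W/2 + 4/W (L(W, Z) = (8 - W)/(-2) + 4/W = (8 - W)*(-1/2) + 4/W = (-4 + W/2) + 4/W = -4 + W/2 + 4/W)
325*L(13, -7) = 325*(-4 + (1/2)*13 + 4/13) = 325*(-4 + 13/2 + 4*(1/13)) = 325*(-4 + 13/2 + 4/13) = 325*(73/26) = 1825/2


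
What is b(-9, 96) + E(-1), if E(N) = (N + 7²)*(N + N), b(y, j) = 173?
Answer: 77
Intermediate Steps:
E(N) = 2*N*(49 + N) (E(N) = (N + 49)*(2*N) = (49 + N)*(2*N) = 2*N*(49 + N))
b(-9, 96) + E(-1) = 173 + 2*(-1)*(49 - 1) = 173 + 2*(-1)*48 = 173 - 96 = 77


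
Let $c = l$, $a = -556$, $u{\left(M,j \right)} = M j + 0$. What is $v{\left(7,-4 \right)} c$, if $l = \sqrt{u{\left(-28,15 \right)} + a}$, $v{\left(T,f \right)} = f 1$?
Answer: $- 16 i \sqrt{61} \approx - 124.96 i$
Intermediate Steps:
$u{\left(M,j \right)} = M j$
$v{\left(T,f \right)} = f$
$l = 4 i \sqrt{61}$ ($l = \sqrt{\left(-28\right) 15 - 556} = \sqrt{-420 - 556} = \sqrt{-976} = 4 i \sqrt{61} \approx 31.241 i$)
$c = 4 i \sqrt{61} \approx 31.241 i$
$v{\left(7,-4 \right)} c = - 4 \cdot 4 i \sqrt{61} = - 16 i \sqrt{61}$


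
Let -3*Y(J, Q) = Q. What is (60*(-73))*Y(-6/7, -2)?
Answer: -2920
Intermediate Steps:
Y(J, Q) = -Q/3
(60*(-73))*Y(-6/7, -2) = (60*(-73))*(-1/3*(-2)) = -4380*2/3 = -2920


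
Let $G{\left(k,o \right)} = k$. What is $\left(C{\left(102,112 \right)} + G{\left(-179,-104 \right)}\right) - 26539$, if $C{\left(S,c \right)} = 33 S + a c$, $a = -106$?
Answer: $-35224$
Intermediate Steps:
$C{\left(S,c \right)} = - 106 c + 33 S$ ($C{\left(S,c \right)} = 33 S - 106 c = - 106 c + 33 S$)
$\left(C{\left(102,112 \right)} + G{\left(-179,-104 \right)}\right) - 26539 = \left(\left(\left(-106\right) 112 + 33 \cdot 102\right) - 179\right) - 26539 = \left(\left(-11872 + 3366\right) - 179\right) - 26539 = \left(-8506 - 179\right) - 26539 = -8685 - 26539 = -35224$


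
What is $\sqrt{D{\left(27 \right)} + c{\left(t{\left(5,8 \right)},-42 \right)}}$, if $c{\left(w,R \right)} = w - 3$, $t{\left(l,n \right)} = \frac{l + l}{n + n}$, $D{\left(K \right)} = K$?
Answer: $\frac{\sqrt{394}}{4} \approx 4.9624$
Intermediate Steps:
$t{\left(l,n \right)} = \frac{l}{n}$ ($t{\left(l,n \right)} = \frac{2 l}{2 n} = 2 l \frac{1}{2 n} = \frac{l}{n}$)
$c{\left(w,R \right)} = -3 + w$
$\sqrt{D{\left(27 \right)} + c{\left(t{\left(5,8 \right)},-42 \right)}} = \sqrt{27 - \left(3 - \frac{5}{8}\right)} = \sqrt{27 + \left(-3 + 5 \cdot \frac{1}{8}\right)} = \sqrt{27 + \left(-3 + \frac{5}{8}\right)} = \sqrt{27 - \frac{19}{8}} = \sqrt{\frac{197}{8}} = \frac{\sqrt{394}}{4}$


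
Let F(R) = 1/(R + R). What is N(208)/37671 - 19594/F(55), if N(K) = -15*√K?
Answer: -2155340 - 20*√13/12557 ≈ -2.1553e+6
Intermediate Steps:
F(R) = 1/(2*R)
N(208)/37671 - 19594/F(55) = -60*√13/37671 - 19594/((½)/55) = -60*√13*(1/37671) - 19594/((½)*(1/55)) = -60*√13*(1/37671) - 19594/1/110 = -20*√13/12557 - 19594*110 = -20*√13/12557 - 2155340 = -2155340 - 20*√13/12557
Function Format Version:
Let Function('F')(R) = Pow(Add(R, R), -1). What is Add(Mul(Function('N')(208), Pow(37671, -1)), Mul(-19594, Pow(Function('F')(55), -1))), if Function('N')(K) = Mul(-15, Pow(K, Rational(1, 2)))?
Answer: Add(-2155340, Mul(Rational(-20, 12557), Pow(13, Rational(1, 2)))) ≈ -2.1553e+6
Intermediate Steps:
Function('F')(R) = Mul(Rational(1, 2), Pow(R, -1)) (Function('F')(R) = Pow(Mul(2, R), -1) = Mul(Rational(1, 2), Pow(R, -1)))
Add(Mul(Function('N')(208), Pow(37671, -1)), Mul(-19594, Pow(Function('F')(55), -1))) = Add(Mul(Mul(-15, Pow(208, Rational(1, 2))), Pow(37671, -1)), Mul(-19594, Pow(Mul(Rational(1, 2), Pow(55, -1)), -1))) = Add(Mul(Mul(-15, Mul(4, Pow(13, Rational(1, 2)))), Rational(1, 37671)), Mul(-19594, Pow(Mul(Rational(1, 2), Rational(1, 55)), -1))) = Add(Mul(Mul(-60, Pow(13, Rational(1, 2))), Rational(1, 37671)), Mul(-19594, Pow(Rational(1, 110), -1))) = Add(Mul(Rational(-20, 12557), Pow(13, Rational(1, 2))), Mul(-19594, 110)) = Add(Mul(Rational(-20, 12557), Pow(13, Rational(1, 2))), -2155340) = Add(-2155340, Mul(Rational(-20, 12557), Pow(13, Rational(1, 2))))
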